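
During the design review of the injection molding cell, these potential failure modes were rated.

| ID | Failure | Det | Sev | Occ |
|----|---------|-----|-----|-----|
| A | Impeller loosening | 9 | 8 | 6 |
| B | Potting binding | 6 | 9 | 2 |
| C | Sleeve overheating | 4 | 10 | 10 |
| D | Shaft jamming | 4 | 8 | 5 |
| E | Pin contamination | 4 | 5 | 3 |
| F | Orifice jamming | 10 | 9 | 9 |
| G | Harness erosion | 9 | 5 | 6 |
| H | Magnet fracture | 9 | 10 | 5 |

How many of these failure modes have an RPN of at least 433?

2

RPN = Severity × Occurrence × Detection:
  A: 8 × 6 × 9 = 432
  B: 9 × 2 × 6 = 108
  C: 10 × 10 × 4 = 400
  D: 8 × 5 × 4 = 160
  E: 5 × 3 × 4 = 60
  F: 9 × 9 × 10 = 810
  G: 5 × 6 × 9 = 270
  H: 10 × 5 × 9 = 450
Modes with RPN ≥ 433: F (810), H (450) → 2.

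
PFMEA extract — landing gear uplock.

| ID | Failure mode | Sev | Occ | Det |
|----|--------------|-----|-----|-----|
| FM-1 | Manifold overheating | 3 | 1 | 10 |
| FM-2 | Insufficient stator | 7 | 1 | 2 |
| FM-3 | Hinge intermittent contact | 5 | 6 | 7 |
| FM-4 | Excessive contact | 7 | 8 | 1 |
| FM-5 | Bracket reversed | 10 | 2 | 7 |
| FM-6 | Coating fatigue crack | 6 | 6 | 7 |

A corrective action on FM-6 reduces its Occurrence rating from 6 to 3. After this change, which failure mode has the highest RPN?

RPN = Severity × Occurrence × Detection:
  FM-1: 3 × 1 × 10 = 30
  FM-2: 7 × 1 × 2 = 14
  FM-3: 5 × 6 × 7 = 210
  FM-4: 7 × 8 × 1 = 56
  FM-5: 10 × 2 × 7 = 140
  FM-6: 6 × 6 × 7 = 252
After action: FM-6 → 6 × 3 × 7 = 126.
Revised RPNs: FM-3=210, FM-5=140, FM-6=126, FM-4=56, FM-1=30, FM-2=14.
Highest is now FM-3 (210).

FM-3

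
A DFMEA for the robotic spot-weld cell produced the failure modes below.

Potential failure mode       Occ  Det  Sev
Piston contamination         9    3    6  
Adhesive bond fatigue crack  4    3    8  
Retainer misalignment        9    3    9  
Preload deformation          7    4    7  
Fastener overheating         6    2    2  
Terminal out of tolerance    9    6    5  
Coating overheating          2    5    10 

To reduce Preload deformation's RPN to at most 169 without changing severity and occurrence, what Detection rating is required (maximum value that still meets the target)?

3

Preload deformation: S=7, O=7, D=4 → current RPN = 196.
Fixed product = 49. Need 49 × D ≤ 169, so D ≤ 169/49 = 3.45.
Maximum integer Detection rating = 3 (gives RPN 147; D=4 would give 196 > 169).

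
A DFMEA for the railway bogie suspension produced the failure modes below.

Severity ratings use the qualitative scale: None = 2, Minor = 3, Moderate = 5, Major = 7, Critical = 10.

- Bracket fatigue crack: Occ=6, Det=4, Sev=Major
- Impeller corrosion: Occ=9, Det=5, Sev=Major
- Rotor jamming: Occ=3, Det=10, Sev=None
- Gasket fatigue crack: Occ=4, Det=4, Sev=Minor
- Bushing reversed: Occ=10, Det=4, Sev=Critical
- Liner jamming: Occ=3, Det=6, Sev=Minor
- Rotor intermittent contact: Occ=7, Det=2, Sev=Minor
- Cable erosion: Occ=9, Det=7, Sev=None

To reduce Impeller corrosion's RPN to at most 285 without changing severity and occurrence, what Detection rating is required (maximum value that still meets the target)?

Impeller corrosion: S=7, O=9, D=5 → current RPN = 315.
Fixed product = 63. Need 63 × D ≤ 285, so D ≤ 285/63 = 4.52.
Maximum integer Detection rating = 4 (gives RPN 252; D=5 would give 315 > 285).

4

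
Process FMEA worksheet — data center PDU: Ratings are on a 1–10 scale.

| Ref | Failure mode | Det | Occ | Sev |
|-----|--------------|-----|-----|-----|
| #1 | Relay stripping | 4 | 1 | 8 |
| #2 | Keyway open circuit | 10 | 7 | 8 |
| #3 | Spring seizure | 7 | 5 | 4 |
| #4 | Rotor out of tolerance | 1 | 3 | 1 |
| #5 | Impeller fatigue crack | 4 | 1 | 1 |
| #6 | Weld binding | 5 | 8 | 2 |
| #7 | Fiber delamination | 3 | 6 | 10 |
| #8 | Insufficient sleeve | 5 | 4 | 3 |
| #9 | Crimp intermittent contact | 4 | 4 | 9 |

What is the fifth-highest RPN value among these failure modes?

80

RPN = Severity × Occurrence × Detection:
  #1: 8 × 1 × 4 = 32
  #2: 8 × 7 × 10 = 560
  #3: 4 × 5 × 7 = 140
  #4: 1 × 3 × 1 = 3
  #5: 1 × 1 × 4 = 4
  #6: 2 × 8 × 5 = 80
  #7: 10 × 6 × 3 = 180
  #8: 3 × 4 × 5 = 60
  #9: 9 × 4 × 4 = 144
Sorted descending: 560, 180, 144, 140, 80, 60, 32, 4, 3.
The fifth-highest RPN is 80 (#6).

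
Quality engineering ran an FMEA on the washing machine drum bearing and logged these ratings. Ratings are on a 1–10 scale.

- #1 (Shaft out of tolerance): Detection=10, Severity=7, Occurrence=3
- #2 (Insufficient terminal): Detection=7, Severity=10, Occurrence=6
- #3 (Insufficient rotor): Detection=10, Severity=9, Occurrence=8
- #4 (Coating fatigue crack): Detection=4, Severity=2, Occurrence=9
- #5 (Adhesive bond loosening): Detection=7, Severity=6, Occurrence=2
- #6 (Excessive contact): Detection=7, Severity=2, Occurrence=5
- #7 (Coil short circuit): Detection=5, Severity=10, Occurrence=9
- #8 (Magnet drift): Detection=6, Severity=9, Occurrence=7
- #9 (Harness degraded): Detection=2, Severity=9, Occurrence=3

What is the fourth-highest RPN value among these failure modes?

RPN = Severity × Occurrence × Detection:
  #1: 7 × 3 × 10 = 210
  #2: 10 × 6 × 7 = 420
  #3: 9 × 8 × 10 = 720
  #4: 2 × 9 × 4 = 72
  #5: 6 × 2 × 7 = 84
  #6: 2 × 5 × 7 = 70
  #7: 10 × 9 × 5 = 450
  #8: 9 × 7 × 6 = 378
  #9: 9 × 3 × 2 = 54
Sorted descending: 720, 450, 420, 378, 210, 84, 72, 70, 54.
The fourth-highest RPN is 378 (#8).

378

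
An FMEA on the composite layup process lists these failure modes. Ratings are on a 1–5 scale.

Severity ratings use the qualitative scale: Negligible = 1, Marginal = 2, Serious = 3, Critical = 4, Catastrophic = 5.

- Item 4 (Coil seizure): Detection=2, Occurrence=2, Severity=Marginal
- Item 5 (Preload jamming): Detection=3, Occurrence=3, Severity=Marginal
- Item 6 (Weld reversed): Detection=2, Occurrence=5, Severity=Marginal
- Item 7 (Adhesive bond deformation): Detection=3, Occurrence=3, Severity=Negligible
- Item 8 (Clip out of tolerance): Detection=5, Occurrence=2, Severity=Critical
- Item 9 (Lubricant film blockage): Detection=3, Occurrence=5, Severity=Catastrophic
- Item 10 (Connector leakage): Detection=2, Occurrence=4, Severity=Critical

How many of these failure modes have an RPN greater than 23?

RPN = Severity × Occurrence × Detection:
  Item 4: 2 × 2 × 2 = 8
  Item 5: 2 × 3 × 3 = 18
  Item 6: 2 × 5 × 2 = 20
  Item 7: 1 × 3 × 3 = 9
  Item 8: 4 × 2 × 5 = 40
  Item 9: 5 × 5 × 3 = 75
  Item 10: 4 × 4 × 2 = 32
Modes with RPN > 23: Item 8 (40), Item 9 (75), Item 10 (32) → 3.

3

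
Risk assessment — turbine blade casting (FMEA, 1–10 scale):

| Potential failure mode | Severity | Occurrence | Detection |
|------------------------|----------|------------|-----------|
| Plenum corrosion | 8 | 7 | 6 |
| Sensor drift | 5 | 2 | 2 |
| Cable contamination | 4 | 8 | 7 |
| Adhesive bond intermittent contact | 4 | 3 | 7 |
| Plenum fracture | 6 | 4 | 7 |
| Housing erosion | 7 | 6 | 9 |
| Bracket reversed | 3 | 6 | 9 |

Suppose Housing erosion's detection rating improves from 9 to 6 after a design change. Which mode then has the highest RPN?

RPN = Severity × Occurrence × Detection:
  Plenum corrosion: 8 × 7 × 6 = 336
  Sensor drift: 5 × 2 × 2 = 20
  Cable contamination: 4 × 8 × 7 = 224
  Adhesive bond intermittent contact: 4 × 3 × 7 = 84
  Plenum fracture: 6 × 4 × 7 = 168
  Housing erosion: 7 × 6 × 9 = 378
  Bracket reversed: 3 × 6 × 9 = 162
After action: Housing erosion → 7 × 6 × 6 = 252.
Revised RPNs: Plenum corrosion=336, Housing erosion=252, Cable contamination=224, Plenum fracture=168, Bracket reversed=162, Adhesive bond intermittent contact=84, Sensor drift=20.
Highest is now Plenum corrosion (336).

Plenum corrosion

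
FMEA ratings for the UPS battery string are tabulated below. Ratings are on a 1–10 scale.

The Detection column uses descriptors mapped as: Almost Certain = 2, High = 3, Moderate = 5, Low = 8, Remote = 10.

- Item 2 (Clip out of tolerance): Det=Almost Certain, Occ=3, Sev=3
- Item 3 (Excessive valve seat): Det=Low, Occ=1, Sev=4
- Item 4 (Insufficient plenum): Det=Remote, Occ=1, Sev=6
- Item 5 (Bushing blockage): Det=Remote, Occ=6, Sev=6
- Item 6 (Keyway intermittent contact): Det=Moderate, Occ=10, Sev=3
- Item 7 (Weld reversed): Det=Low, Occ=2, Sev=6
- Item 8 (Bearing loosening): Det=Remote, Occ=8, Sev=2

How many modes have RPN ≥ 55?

5

RPN = Severity × Occurrence × Detection:
  Item 2: 3 × 3 × 2 = 18
  Item 3: 4 × 1 × 8 = 32
  Item 4: 6 × 1 × 10 = 60
  Item 5: 6 × 6 × 10 = 360
  Item 6: 3 × 10 × 5 = 150
  Item 7: 6 × 2 × 8 = 96
  Item 8: 2 × 8 × 10 = 160
Modes with RPN ≥ 55: Item 4 (60), Item 5 (360), Item 6 (150), Item 7 (96), Item 8 (160) → 5.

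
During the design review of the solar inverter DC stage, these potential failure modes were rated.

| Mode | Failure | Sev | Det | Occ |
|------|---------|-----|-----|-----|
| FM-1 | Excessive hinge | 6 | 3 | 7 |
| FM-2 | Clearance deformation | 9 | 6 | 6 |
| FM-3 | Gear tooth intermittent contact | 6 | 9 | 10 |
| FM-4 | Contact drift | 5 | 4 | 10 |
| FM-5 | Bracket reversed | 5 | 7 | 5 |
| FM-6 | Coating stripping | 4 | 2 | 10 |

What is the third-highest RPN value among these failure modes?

RPN = Severity × Occurrence × Detection:
  FM-1: 6 × 7 × 3 = 126
  FM-2: 9 × 6 × 6 = 324
  FM-3: 6 × 10 × 9 = 540
  FM-4: 5 × 10 × 4 = 200
  FM-5: 5 × 5 × 7 = 175
  FM-6: 4 × 10 × 2 = 80
Sorted descending: 540, 324, 200, 175, 126, 80.
The third-highest RPN is 200 (FM-4).

200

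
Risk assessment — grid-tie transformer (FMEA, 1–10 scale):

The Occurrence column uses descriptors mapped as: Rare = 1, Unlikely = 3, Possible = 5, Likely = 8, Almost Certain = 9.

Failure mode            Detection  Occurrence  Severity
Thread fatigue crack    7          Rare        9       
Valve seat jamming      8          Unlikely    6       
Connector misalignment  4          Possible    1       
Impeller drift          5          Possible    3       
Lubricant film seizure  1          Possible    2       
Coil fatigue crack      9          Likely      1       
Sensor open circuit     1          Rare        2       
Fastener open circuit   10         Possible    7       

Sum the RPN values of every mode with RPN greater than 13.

RPN = Severity × Occurrence × Detection:
  Thread fatigue crack: 9 × 1 × 7 = 63
  Valve seat jamming: 6 × 3 × 8 = 144
  Connector misalignment: 1 × 5 × 4 = 20
  Impeller drift: 3 × 5 × 5 = 75
  Lubricant film seizure: 2 × 5 × 1 = 10
  Coil fatigue crack: 1 × 8 × 9 = 72
  Sensor open circuit: 2 × 1 × 1 = 2
  Fastener open circuit: 7 × 5 × 10 = 350
RPN > 13: Thread fatigue crack (63), Valve seat jamming (144), Connector misalignment (20), Impeller drift (75), Coil fatigue crack (72), Fastener open circuit (350).
Sum: 63 + 144 + 20 + 75 + 72 + 350 = 724.

724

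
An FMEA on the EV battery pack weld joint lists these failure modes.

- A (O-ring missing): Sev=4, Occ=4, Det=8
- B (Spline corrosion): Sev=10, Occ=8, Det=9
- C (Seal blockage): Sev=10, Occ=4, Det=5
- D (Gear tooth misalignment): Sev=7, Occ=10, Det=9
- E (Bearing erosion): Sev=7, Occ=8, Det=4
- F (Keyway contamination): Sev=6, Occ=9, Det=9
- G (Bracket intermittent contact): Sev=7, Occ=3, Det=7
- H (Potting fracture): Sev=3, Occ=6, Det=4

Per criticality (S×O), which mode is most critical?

Criticality = Severity × Occurrence:
  A: 4 × 4 = 16
  B: 10 × 8 = 80
  C: 10 × 4 = 40
  D: 7 × 10 = 70
  E: 7 × 8 = 56
  F: 6 × 9 = 54
  G: 7 × 3 = 21
  H: 3 × 6 = 18
Highest criticality is 80 → B.

B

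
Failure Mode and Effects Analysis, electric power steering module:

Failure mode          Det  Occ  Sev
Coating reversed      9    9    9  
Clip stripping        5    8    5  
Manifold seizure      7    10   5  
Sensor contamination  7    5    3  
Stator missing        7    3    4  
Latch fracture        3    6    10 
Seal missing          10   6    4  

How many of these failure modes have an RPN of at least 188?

4

RPN = Severity × Occurrence × Detection:
  Coating reversed: 9 × 9 × 9 = 729
  Clip stripping: 5 × 8 × 5 = 200
  Manifold seizure: 5 × 10 × 7 = 350
  Sensor contamination: 3 × 5 × 7 = 105
  Stator missing: 4 × 3 × 7 = 84
  Latch fracture: 10 × 6 × 3 = 180
  Seal missing: 4 × 6 × 10 = 240
Modes with RPN ≥ 188: Coating reversed (729), Clip stripping (200), Manifold seizure (350), Seal missing (240) → 4.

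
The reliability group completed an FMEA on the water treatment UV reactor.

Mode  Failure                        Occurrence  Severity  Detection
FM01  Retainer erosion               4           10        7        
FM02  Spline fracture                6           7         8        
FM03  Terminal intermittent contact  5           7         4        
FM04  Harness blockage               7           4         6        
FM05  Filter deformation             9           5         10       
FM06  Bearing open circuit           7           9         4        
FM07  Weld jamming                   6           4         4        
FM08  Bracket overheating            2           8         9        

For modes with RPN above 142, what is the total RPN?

1630

RPN = Severity × Occurrence × Detection:
  FM01: 10 × 4 × 7 = 280
  FM02: 7 × 6 × 8 = 336
  FM03: 7 × 5 × 4 = 140
  FM04: 4 × 7 × 6 = 168
  FM05: 5 × 9 × 10 = 450
  FM06: 9 × 7 × 4 = 252
  FM07: 4 × 6 × 4 = 96
  FM08: 8 × 2 × 9 = 144
RPN > 142: FM01 (280), FM02 (336), FM04 (168), FM05 (450), FM06 (252), FM08 (144).
Sum: 280 + 336 + 168 + 450 + 252 + 144 = 1630.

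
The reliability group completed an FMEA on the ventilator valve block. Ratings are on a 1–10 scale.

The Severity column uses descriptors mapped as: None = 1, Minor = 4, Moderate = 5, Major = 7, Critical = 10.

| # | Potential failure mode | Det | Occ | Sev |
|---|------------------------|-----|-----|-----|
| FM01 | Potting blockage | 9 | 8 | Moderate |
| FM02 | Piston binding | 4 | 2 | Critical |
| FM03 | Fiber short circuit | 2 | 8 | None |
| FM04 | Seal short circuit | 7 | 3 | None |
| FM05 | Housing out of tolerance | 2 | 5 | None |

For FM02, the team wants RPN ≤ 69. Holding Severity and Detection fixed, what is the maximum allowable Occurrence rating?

1

FM02: S=10, O=2, D=4 → current RPN = 80.
Fixed product = 40. Need 40 × O ≤ 69, so O ≤ 69/40 = 1.73.
Maximum integer Occurrence rating = 1 (gives RPN 40; O=2 would give 80 > 69).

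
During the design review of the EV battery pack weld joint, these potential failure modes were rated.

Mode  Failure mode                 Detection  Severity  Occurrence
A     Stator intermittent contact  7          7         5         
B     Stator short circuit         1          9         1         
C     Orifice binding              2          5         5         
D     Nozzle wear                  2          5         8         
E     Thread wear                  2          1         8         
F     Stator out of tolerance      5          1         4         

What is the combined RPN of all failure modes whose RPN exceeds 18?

395

RPN = Severity × Occurrence × Detection:
  A: 7 × 5 × 7 = 245
  B: 9 × 1 × 1 = 9
  C: 5 × 5 × 2 = 50
  D: 5 × 8 × 2 = 80
  E: 1 × 8 × 2 = 16
  F: 1 × 4 × 5 = 20
RPN > 18: A (245), C (50), D (80), F (20).
Sum: 245 + 50 + 80 + 20 = 395.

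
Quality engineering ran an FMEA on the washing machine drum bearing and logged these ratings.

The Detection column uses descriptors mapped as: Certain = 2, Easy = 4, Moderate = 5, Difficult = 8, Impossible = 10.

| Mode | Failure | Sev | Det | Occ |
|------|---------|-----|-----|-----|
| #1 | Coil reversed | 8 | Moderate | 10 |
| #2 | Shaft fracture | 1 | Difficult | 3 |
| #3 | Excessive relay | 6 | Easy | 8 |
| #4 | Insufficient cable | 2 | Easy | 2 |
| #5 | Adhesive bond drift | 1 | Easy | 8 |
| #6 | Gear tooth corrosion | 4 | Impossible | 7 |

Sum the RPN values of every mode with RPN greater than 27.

RPN = Severity × Occurrence × Detection:
  #1: 8 × 10 × 5 = 400
  #2: 1 × 3 × 8 = 24
  #3: 6 × 8 × 4 = 192
  #4: 2 × 2 × 4 = 16
  #5: 1 × 8 × 4 = 32
  #6: 4 × 7 × 10 = 280
RPN > 27: #1 (400), #3 (192), #5 (32), #6 (280).
Sum: 400 + 192 + 32 + 280 = 904.

904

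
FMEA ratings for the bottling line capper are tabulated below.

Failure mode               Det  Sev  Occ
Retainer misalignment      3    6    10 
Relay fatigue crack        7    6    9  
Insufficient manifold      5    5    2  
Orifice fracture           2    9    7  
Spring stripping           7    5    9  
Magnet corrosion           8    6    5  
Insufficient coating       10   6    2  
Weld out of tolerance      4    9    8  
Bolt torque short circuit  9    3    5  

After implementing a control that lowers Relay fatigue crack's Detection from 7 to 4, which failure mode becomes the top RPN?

RPN = Severity × Occurrence × Detection:
  Retainer misalignment: 6 × 10 × 3 = 180
  Relay fatigue crack: 6 × 9 × 7 = 378
  Insufficient manifold: 5 × 2 × 5 = 50
  Orifice fracture: 9 × 7 × 2 = 126
  Spring stripping: 5 × 9 × 7 = 315
  Magnet corrosion: 6 × 5 × 8 = 240
  Insufficient coating: 6 × 2 × 10 = 120
  Weld out of tolerance: 9 × 8 × 4 = 288
  Bolt torque short circuit: 3 × 5 × 9 = 135
After action: Relay fatigue crack → 6 × 9 × 4 = 216.
Revised RPNs: Spring stripping=315, Weld out of tolerance=288, Magnet corrosion=240, Relay fatigue crack=216, Retainer misalignment=180, Bolt torque short circuit=135, Orifice fracture=126, Insufficient coating=120, Insufficient manifold=50.
Highest is now Spring stripping (315).

Spring stripping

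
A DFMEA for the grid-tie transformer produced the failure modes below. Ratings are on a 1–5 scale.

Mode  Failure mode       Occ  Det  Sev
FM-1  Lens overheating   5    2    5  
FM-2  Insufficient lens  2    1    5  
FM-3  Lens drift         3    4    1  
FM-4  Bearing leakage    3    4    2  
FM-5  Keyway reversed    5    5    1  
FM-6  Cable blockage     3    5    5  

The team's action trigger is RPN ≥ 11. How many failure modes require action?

RPN = Severity × Occurrence × Detection:
  FM-1: 5 × 5 × 2 = 50
  FM-2: 5 × 2 × 1 = 10
  FM-3: 1 × 3 × 4 = 12
  FM-4: 2 × 3 × 4 = 24
  FM-5: 1 × 5 × 5 = 25
  FM-6: 5 × 3 × 5 = 75
Modes with RPN ≥ 11: FM-1 (50), FM-3 (12), FM-4 (24), FM-5 (25), FM-6 (75) → 5.

5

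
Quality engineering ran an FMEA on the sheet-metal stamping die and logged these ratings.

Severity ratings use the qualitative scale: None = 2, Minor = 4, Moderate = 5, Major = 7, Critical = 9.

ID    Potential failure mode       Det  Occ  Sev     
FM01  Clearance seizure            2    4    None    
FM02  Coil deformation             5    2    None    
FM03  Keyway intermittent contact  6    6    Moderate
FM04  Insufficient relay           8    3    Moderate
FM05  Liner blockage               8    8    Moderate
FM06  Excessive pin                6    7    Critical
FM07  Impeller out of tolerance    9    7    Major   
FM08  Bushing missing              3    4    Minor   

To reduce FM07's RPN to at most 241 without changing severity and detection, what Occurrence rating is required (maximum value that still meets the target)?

3

FM07: S=7, O=7, D=9 → current RPN = 441.
Fixed product = 63. Need 63 × O ≤ 241, so O ≤ 241/63 = 3.83.
Maximum integer Occurrence rating = 3 (gives RPN 189; O=4 would give 252 > 241).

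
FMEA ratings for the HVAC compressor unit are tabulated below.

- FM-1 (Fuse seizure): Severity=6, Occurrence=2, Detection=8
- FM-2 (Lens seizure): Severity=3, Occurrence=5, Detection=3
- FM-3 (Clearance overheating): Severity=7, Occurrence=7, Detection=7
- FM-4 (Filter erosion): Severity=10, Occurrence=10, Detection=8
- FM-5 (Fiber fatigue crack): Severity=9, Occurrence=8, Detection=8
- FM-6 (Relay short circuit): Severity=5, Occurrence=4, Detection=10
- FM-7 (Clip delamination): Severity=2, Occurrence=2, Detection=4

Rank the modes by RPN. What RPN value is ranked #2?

RPN = Severity × Occurrence × Detection:
  FM-1: 6 × 2 × 8 = 96
  FM-2: 3 × 5 × 3 = 45
  FM-3: 7 × 7 × 7 = 343
  FM-4: 10 × 10 × 8 = 800
  FM-5: 9 × 8 × 8 = 576
  FM-6: 5 × 4 × 10 = 200
  FM-7: 2 × 2 × 4 = 16
Sorted descending: 800, 576, 343, 200, 96, 45, 16.
The second-highest RPN is 576 (FM-5).

576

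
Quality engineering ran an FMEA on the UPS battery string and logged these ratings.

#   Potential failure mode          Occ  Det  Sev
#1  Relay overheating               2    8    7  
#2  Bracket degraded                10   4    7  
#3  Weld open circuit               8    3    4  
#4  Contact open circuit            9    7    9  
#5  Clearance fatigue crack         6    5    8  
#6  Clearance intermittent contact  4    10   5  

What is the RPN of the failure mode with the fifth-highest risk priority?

112

RPN = Severity × Occurrence × Detection:
  #1: 7 × 2 × 8 = 112
  #2: 7 × 10 × 4 = 280
  #3: 4 × 8 × 3 = 96
  #4: 9 × 9 × 7 = 567
  #5: 8 × 6 × 5 = 240
  #6: 5 × 4 × 10 = 200
Sorted descending: 567, 280, 240, 200, 112, 96.
The fifth-highest RPN is 112 (#1).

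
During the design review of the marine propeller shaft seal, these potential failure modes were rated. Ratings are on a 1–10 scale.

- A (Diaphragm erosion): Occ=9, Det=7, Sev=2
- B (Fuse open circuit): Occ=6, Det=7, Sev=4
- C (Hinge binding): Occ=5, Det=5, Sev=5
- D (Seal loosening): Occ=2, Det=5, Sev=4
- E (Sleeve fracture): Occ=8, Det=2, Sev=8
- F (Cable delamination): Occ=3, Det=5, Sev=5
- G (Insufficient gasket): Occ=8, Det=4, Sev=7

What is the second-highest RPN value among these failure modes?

RPN = Severity × Occurrence × Detection:
  A: 2 × 9 × 7 = 126
  B: 4 × 6 × 7 = 168
  C: 5 × 5 × 5 = 125
  D: 4 × 2 × 5 = 40
  E: 8 × 8 × 2 = 128
  F: 5 × 3 × 5 = 75
  G: 7 × 8 × 4 = 224
Sorted descending: 224, 168, 128, 126, 125, 75, 40.
The second-highest RPN is 168 (B).

168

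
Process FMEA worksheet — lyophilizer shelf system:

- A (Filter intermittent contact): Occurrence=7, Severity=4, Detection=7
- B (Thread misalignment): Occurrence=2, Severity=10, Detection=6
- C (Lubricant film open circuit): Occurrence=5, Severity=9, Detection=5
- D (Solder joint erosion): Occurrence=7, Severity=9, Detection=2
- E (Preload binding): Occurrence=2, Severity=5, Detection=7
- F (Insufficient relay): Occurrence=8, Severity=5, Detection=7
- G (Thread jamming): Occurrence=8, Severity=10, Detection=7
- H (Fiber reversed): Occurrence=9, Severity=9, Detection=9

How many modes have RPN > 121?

6

RPN = Severity × Occurrence × Detection:
  A: 4 × 7 × 7 = 196
  B: 10 × 2 × 6 = 120
  C: 9 × 5 × 5 = 225
  D: 9 × 7 × 2 = 126
  E: 5 × 2 × 7 = 70
  F: 5 × 8 × 7 = 280
  G: 10 × 8 × 7 = 560
  H: 9 × 9 × 9 = 729
Modes with RPN > 121: A (196), C (225), D (126), F (280), G (560), H (729) → 6.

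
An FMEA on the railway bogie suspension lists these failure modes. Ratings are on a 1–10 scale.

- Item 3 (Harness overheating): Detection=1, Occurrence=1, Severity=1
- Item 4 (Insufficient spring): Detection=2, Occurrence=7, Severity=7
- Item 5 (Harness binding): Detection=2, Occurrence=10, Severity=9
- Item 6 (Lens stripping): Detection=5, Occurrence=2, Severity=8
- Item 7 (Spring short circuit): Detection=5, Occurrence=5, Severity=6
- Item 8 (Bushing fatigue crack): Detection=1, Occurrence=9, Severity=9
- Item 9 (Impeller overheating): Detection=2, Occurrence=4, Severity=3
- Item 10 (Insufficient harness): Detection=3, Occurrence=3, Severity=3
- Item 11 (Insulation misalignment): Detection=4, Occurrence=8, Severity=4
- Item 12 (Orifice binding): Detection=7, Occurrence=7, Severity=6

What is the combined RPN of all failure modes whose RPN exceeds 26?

1038

RPN = Severity × Occurrence × Detection:
  Item 3: 1 × 1 × 1 = 1
  Item 4: 7 × 7 × 2 = 98
  Item 5: 9 × 10 × 2 = 180
  Item 6: 8 × 2 × 5 = 80
  Item 7: 6 × 5 × 5 = 150
  Item 8: 9 × 9 × 1 = 81
  Item 9: 3 × 4 × 2 = 24
  Item 10: 3 × 3 × 3 = 27
  Item 11: 4 × 8 × 4 = 128
  Item 12: 6 × 7 × 7 = 294
RPN > 26: Item 4 (98), Item 5 (180), Item 6 (80), Item 7 (150), Item 8 (81), Item 10 (27), Item 11 (128), Item 12 (294).
Sum: 98 + 180 + 80 + 150 + 81 + 27 + 128 + 294 = 1038.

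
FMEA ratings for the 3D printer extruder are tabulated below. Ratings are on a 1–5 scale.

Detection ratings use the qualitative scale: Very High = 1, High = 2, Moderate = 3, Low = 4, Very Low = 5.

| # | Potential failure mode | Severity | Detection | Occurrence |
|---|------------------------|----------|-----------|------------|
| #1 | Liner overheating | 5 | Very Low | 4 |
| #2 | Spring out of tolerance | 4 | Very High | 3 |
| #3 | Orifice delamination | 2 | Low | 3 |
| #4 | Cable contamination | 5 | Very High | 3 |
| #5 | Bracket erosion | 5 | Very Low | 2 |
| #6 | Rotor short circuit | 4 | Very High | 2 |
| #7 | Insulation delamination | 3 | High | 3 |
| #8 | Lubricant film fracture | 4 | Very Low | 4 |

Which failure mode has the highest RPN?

#1

RPN = Severity × Occurrence × Detection:
  #1: 5 × 4 × 5 = 100
  #2: 4 × 3 × 1 = 12
  #3: 2 × 3 × 4 = 24
  #4: 5 × 3 × 1 = 15
  #5: 5 × 2 × 5 = 50
  #6: 4 × 2 × 1 = 8
  #7: 3 × 3 × 2 = 18
  #8: 4 × 4 × 5 = 80
Highest RPN is 100 → #1.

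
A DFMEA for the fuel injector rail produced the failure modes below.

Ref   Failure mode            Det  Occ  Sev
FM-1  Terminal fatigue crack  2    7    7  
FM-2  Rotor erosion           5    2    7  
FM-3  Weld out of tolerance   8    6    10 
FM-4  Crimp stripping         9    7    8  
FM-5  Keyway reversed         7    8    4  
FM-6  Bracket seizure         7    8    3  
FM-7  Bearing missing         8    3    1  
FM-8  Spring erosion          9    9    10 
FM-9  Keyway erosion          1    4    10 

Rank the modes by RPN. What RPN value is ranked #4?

RPN = Severity × Occurrence × Detection:
  FM-1: 7 × 7 × 2 = 98
  FM-2: 7 × 2 × 5 = 70
  FM-3: 10 × 6 × 8 = 480
  FM-4: 8 × 7 × 9 = 504
  FM-5: 4 × 8 × 7 = 224
  FM-6: 3 × 8 × 7 = 168
  FM-7: 1 × 3 × 8 = 24
  FM-8: 10 × 9 × 9 = 810
  FM-9: 10 × 4 × 1 = 40
Sorted descending: 810, 504, 480, 224, 168, 98, 70, 40, 24.
The fourth-highest RPN is 224 (FM-5).

224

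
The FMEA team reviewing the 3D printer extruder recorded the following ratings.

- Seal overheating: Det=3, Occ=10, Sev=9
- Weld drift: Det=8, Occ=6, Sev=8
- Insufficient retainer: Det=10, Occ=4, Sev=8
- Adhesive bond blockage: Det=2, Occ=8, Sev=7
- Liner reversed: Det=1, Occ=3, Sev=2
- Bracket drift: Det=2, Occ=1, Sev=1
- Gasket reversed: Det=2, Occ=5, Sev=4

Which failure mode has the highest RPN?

Weld drift

RPN = Severity × Occurrence × Detection:
  Seal overheating: 9 × 10 × 3 = 270
  Weld drift: 8 × 6 × 8 = 384
  Insufficient retainer: 8 × 4 × 10 = 320
  Adhesive bond blockage: 7 × 8 × 2 = 112
  Liner reversed: 2 × 3 × 1 = 6
  Bracket drift: 1 × 1 × 2 = 2
  Gasket reversed: 4 × 5 × 2 = 40
Highest RPN is 384 → Weld drift.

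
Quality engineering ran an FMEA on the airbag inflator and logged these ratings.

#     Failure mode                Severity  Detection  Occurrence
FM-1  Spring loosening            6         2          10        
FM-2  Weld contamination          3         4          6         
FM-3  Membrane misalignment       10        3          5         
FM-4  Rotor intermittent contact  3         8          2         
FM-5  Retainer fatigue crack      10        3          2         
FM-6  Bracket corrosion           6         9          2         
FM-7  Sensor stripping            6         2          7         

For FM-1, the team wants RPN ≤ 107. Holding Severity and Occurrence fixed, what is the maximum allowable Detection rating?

1

FM-1: S=6, O=10, D=2 → current RPN = 120.
Fixed product = 60. Need 60 × D ≤ 107, so D ≤ 107/60 = 1.78.
Maximum integer Detection rating = 1 (gives RPN 60; D=2 would give 120 > 107).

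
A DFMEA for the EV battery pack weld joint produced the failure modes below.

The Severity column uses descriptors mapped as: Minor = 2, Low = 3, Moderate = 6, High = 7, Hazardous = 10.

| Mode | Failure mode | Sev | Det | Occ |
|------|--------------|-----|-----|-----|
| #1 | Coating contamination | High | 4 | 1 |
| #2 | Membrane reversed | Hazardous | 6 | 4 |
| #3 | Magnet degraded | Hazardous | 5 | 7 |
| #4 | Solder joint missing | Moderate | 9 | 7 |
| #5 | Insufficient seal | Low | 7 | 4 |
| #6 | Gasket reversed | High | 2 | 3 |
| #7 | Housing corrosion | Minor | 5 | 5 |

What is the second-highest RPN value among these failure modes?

RPN = Severity × Occurrence × Detection:
  #1: 7 × 1 × 4 = 28
  #2: 10 × 4 × 6 = 240
  #3: 10 × 7 × 5 = 350
  #4: 6 × 7 × 9 = 378
  #5: 3 × 4 × 7 = 84
  #6: 7 × 3 × 2 = 42
  #7: 2 × 5 × 5 = 50
Sorted descending: 378, 350, 240, 84, 50, 42, 28.
The second-highest RPN is 350 (#3).

350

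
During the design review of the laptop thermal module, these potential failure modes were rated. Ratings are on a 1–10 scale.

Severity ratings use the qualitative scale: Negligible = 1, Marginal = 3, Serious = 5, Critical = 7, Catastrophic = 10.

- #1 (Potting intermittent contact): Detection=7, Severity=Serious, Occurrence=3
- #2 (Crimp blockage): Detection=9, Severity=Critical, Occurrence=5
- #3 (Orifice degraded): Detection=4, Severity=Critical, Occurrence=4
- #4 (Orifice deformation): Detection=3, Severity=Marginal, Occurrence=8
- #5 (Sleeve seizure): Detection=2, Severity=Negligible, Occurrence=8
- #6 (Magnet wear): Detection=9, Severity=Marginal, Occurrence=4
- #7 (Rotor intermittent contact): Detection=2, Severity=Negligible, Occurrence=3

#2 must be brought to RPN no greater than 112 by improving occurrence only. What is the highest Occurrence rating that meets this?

1

#2: S=7, O=5, D=9 → current RPN = 315.
Fixed product = 63. Need 63 × O ≤ 112, so O ≤ 112/63 = 1.78.
Maximum integer Occurrence rating = 1 (gives RPN 63; O=2 would give 126 > 112).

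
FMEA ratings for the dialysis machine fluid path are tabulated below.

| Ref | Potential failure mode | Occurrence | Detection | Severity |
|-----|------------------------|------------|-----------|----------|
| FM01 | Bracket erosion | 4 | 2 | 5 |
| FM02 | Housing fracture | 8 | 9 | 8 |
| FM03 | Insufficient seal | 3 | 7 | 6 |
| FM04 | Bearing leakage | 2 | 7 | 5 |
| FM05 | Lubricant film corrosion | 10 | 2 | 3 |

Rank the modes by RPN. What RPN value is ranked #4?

60

RPN = Severity × Occurrence × Detection:
  FM01: 5 × 4 × 2 = 40
  FM02: 8 × 8 × 9 = 576
  FM03: 6 × 3 × 7 = 126
  FM04: 5 × 2 × 7 = 70
  FM05: 3 × 10 × 2 = 60
Sorted descending: 576, 126, 70, 60, 40.
The fourth-highest RPN is 60 (FM05).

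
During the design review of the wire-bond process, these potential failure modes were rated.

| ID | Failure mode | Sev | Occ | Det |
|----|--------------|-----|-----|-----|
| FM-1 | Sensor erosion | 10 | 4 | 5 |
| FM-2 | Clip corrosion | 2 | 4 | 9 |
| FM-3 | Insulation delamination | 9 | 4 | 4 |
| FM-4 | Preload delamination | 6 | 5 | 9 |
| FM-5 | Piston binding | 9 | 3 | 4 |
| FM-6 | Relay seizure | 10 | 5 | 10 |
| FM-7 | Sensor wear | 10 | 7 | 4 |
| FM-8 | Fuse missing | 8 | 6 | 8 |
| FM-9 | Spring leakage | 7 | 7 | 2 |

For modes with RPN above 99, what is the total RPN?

RPN = Severity × Occurrence × Detection:
  FM-1: 10 × 4 × 5 = 200
  FM-2: 2 × 4 × 9 = 72
  FM-3: 9 × 4 × 4 = 144
  FM-4: 6 × 5 × 9 = 270
  FM-5: 9 × 3 × 4 = 108
  FM-6: 10 × 5 × 10 = 500
  FM-7: 10 × 7 × 4 = 280
  FM-8: 8 × 6 × 8 = 384
  FM-9: 7 × 7 × 2 = 98
RPN > 99: FM-1 (200), FM-3 (144), FM-4 (270), FM-5 (108), FM-6 (500), FM-7 (280), FM-8 (384).
Sum: 200 + 144 + 270 + 108 + 500 + 280 + 384 = 1886.

1886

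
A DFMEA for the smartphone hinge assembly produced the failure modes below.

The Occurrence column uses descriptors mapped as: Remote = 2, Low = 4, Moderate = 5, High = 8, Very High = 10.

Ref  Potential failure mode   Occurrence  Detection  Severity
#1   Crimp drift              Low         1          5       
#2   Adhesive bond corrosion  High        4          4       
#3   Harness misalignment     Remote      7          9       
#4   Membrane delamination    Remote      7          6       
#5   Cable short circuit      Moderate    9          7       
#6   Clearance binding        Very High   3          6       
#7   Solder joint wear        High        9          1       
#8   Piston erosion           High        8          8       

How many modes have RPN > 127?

RPN = Severity × Occurrence × Detection:
  #1: 5 × 4 × 1 = 20
  #2: 4 × 8 × 4 = 128
  #3: 9 × 2 × 7 = 126
  #4: 6 × 2 × 7 = 84
  #5: 7 × 5 × 9 = 315
  #6: 6 × 10 × 3 = 180
  #7: 1 × 8 × 9 = 72
  #8: 8 × 8 × 8 = 512
Modes with RPN > 127: #2 (128), #5 (315), #6 (180), #8 (512) → 4.

4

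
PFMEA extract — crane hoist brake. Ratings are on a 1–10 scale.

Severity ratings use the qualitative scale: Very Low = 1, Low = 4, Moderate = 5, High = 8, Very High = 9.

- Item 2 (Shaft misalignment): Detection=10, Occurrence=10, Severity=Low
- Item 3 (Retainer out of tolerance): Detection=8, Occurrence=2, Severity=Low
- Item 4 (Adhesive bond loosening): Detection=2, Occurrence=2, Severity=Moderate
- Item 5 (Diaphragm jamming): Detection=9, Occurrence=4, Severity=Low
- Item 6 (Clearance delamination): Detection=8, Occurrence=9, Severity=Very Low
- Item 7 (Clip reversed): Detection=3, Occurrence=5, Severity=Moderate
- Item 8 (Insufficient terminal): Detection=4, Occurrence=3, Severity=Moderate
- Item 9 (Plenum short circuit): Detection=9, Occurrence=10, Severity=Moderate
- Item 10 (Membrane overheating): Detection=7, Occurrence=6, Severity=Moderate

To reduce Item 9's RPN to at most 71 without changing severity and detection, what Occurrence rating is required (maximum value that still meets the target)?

1

Item 9: S=5, O=10, D=9 → current RPN = 450.
Fixed product = 45. Need 45 × O ≤ 71, so O ≤ 71/45 = 1.58.
Maximum integer Occurrence rating = 1 (gives RPN 45; O=2 would give 90 > 71).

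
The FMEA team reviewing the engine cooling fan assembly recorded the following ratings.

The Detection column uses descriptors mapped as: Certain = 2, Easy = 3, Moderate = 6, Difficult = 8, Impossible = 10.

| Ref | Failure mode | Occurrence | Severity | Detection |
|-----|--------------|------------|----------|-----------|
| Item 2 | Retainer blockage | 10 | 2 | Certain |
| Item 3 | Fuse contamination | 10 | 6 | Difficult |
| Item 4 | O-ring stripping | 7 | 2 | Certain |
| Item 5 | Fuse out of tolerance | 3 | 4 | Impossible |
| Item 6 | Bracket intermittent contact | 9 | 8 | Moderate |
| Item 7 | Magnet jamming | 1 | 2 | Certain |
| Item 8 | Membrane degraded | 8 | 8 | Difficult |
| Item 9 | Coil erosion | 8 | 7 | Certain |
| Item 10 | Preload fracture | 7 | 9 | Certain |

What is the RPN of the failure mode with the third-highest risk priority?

RPN = Severity × Occurrence × Detection:
  Item 2: 2 × 10 × 2 = 40
  Item 3: 6 × 10 × 8 = 480
  Item 4: 2 × 7 × 2 = 28
  Item 5: 4 × 3 × 10 = 120
  Item 6: 8 × 9 × 6 = 432
  Item 7: 2 × 1 × 2 = 4
  Item 8: 8 × 8 × 8 = 512
  Item 9: 7 × 8 × 2 = 112
  Item 10: 9 × 7 × 2 = 126
Sorted descending: 512, 480, 432, 126, 120, 112, 40, 28, 4.
The third-highest RPN is 432 (Item 6).

432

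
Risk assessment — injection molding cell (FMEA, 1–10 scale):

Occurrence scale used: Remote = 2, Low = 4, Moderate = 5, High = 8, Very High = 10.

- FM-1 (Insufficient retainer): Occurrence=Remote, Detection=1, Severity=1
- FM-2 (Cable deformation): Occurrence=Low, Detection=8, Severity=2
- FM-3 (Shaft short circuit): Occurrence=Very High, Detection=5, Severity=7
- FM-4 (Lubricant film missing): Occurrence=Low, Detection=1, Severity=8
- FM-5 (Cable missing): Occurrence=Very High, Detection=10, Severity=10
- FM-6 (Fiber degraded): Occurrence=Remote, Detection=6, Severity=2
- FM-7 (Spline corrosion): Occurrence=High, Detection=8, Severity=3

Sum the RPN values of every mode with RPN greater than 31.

RPN = Severity × Occurrence × Detection:
  FM-1: 1 × 2 × 1 = 2
  FM-2: 2 × 4 × 8 = 64
  FM-3: 7 × 10 × 5 = 350
  FM-4: 8 × 4 × 1 = 32
  FM-5: 10 × 10 × 10 = 1000
  FM-6: 2 × 2 × 6 = 24
  FM-7: 3 × 8 × 8 = 192
RPN > 31: FM-2 (64), FM-3 (350), FM-4 (32), FM-5 (1000), FM-7 (192).
Sum: 64 + 350 + 32 + 1000 + 192 = 1638.

1638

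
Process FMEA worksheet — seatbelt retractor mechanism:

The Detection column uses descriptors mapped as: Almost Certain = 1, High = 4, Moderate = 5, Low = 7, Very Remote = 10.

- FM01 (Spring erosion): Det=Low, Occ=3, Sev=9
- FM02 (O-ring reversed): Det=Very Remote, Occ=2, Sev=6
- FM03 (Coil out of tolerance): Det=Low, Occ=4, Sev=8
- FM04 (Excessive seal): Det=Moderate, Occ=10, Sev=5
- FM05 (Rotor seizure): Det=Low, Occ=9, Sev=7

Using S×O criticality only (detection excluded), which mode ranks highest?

Criticality = Severity × Occurrence:
  FM01: 9 × 3 = 27
  FM02: 6 × 2 = 12
  FM03: 8 × 4 = 32
  FM04: 5 × 10 = 50
  FM05: 7 × 9 = 63
Highest criticality is 63 → FM05.

FM05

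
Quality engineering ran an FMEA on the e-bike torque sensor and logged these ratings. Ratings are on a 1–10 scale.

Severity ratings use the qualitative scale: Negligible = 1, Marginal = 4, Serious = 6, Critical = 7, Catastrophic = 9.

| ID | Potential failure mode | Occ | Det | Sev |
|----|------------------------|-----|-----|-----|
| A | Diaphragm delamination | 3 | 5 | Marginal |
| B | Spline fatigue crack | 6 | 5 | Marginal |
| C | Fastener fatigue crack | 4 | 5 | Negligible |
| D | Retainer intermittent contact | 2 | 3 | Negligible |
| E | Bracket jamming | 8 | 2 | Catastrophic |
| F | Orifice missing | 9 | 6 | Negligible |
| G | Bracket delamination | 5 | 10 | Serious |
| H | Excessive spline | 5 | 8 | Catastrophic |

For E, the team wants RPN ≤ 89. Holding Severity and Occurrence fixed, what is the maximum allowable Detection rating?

1

E: S=9, O=8, D=2 → current RPN = 144.
Fixed product = 72. Need 72 × D ≤ 89, so D ≤ 89/72 = 1.24.
Maximum integer Detection rating = 1 (gives RPN 72; D=2 would give 144 > 89).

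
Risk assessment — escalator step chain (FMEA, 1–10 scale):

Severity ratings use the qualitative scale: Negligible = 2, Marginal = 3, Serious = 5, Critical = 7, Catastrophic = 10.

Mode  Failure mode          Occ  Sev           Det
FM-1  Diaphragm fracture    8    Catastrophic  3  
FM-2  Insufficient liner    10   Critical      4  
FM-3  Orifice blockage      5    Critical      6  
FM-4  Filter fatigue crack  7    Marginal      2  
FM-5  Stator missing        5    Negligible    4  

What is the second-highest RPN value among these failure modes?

RPN = Severity × Occurrence × Detection:
  FM-1: 10 × 8 × 3 = 240
  FM-2: 7 × 10 × 4 = 280
  FM-3: 7 × 5 × 6 = 210
  FM-4: 3 × 7 × 2 = 42
  FM-5: 2 × 5 × 4 = 40
Sorted descending: 280, 240, 210, 42, 40.
The second-highest RPN is 240 (FM-1).

240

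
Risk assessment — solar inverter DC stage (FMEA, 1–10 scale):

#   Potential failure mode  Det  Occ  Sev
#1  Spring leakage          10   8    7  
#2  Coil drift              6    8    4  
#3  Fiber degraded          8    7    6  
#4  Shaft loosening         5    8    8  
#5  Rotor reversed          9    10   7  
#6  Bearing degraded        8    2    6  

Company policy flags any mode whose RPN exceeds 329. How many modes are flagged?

3

RPN = Severity × Occurrence × Detection:
  #1: 7 × 8 × 10 = 560
  #2: 4 × 8 × 6 = 192
  #3: 6 × 7 × 8 = 336
  #4: 8 × 8 × 5 = 320
  #5: 7 × 10 × 9 = 630
  #6: 6 × 2 × 8 = 96
Modes with RPN > 329: #1 (560), #3 (336), #5 (630) → 3.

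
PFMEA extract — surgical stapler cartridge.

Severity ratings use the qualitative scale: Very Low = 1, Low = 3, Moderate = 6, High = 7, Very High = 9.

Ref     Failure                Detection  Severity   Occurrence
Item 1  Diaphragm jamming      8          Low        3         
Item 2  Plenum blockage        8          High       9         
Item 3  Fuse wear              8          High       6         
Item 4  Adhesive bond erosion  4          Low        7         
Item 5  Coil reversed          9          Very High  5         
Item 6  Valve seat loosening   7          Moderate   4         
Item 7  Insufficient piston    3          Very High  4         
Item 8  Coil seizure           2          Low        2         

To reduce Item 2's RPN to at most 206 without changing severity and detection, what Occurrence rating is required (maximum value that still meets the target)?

Item 2: S=7, O=9, D=8 → current RPN = 504.
Fixed product = 56. Need 56 × O ≤ 206, so O ≤ 206/56 = 3.68.
Maximum integer Occurrence rating = 3 (gives RPN 168; O=4 would give 224 > 206).

3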